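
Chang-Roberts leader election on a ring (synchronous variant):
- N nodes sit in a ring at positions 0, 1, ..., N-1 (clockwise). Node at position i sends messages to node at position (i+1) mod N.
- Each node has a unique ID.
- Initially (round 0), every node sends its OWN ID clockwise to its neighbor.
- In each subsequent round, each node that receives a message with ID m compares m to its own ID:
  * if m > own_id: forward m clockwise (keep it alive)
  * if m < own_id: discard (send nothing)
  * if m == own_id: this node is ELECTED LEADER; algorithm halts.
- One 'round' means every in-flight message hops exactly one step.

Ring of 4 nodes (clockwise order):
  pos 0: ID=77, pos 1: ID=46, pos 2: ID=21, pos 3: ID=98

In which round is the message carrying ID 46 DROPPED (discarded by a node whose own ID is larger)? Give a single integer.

Round 1: pos1(id46) recv 77: fwd; pos2(id21) recv 46: fwd; pos3(id98) recv 21: drop; pos0(id77) recv 98: fwd
Round 2: pos2(id21) recv 77: fwd; pos3(id98) recv 46: drop; pos1(id46) recv 98: fwd
Round 3: pos3(id98) recv 77: drop; pos2(id21) recv 98: fwd
Round 4: pos3(id98) recv 98: ELECTED
Message ID 46 originates at pos 1; dropped at pos 3 in round 2

Answer: 2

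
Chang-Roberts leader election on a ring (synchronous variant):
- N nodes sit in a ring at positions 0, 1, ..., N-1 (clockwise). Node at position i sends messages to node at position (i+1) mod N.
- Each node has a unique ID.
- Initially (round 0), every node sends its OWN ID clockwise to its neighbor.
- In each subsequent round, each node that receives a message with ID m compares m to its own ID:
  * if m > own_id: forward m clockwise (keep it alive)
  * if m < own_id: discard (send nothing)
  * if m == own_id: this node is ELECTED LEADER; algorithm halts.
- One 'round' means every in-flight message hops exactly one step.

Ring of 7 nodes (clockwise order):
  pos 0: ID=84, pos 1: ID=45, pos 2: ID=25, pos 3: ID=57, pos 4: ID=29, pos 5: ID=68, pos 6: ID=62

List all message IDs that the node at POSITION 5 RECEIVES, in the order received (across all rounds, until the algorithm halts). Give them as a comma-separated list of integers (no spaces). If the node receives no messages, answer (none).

Answer: 29,57,84

Derivation:
Round 1: pos1(id45) recv 84: fwd; pos2(id25) recv 45: fwd; pos3(id57) recv 25: drop; pos4(id29) recv 57: fwd; pos5(id68) recv 29: drop; pos6(id62) recv 68: fwd; pos0(id84) recv 62: drop
Round 2: pos2(id25) recv 84: fwd; pos3(id57) recv 45: drop; pos5(id68) recv 57: drop; pos0(id84) recv 68: drop
Round 3: pos3(id57) recv 84: fwd
Round 4: pos4(id29) recv 84: fwd
Round 5: pos5(id68) recv 84: fwd
Round 6: pos6(id62) recv 84: fwd
Round 7: pos0(id84) recv 84: ELECTED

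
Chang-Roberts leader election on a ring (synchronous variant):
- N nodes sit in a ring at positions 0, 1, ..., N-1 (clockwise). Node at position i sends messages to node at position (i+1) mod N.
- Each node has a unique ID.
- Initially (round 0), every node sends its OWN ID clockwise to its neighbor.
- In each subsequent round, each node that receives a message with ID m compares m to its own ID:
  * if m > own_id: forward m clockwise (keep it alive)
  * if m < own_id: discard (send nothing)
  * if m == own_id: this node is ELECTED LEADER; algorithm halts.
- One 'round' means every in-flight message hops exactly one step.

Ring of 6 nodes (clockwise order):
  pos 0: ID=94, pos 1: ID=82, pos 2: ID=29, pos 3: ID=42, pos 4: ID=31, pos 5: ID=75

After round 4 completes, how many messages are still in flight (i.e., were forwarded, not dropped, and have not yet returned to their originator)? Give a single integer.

Answer: 2

Derivation:
Round 1: pos1(id82) recv 94: fwd; pos2(id29) recv 82: fwd; pos3(id42) recv 29: drop; pos4(id31) recv 42: fwd; pos5(id75) recv 31: drop; pos0(id94) recv 75: drop
Round 2: pos2(id29) recv 94: fwd; pos3(id42) recv 82: fwd; pos5(id75) recv 42: drop
Round 3: pos3(id42) recv 94: fwd; pos4(id31) recv 82: fwd
Round 4: pos4(id31) recv 94: fwd; pos5(id75) recv 82: fwd
After round 4: 2 messages still in flight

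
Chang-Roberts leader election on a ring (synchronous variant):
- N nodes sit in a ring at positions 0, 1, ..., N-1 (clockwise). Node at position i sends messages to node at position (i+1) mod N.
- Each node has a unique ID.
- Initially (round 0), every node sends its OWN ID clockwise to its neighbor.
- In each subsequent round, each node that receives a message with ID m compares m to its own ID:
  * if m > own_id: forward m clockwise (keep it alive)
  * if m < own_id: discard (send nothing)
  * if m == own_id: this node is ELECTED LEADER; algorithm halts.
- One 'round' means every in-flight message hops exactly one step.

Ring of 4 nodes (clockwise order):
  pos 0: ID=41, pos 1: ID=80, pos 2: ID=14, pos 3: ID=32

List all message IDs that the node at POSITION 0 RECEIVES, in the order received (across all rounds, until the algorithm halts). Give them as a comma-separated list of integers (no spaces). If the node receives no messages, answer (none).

Answer: 32,80

Derivation:
Round 1: pos1(id80) recv 41: drop; pos2(id14) recv 80: fwd; pos3(id32) recv 14: drop; pos0(id41) recv 32: drop
Round 2: pos3(id32) recv 80: fwd
Round 3: pos0(id41) recv 80: fwd
Round 4: pos1(id80) recv 80: ELECTED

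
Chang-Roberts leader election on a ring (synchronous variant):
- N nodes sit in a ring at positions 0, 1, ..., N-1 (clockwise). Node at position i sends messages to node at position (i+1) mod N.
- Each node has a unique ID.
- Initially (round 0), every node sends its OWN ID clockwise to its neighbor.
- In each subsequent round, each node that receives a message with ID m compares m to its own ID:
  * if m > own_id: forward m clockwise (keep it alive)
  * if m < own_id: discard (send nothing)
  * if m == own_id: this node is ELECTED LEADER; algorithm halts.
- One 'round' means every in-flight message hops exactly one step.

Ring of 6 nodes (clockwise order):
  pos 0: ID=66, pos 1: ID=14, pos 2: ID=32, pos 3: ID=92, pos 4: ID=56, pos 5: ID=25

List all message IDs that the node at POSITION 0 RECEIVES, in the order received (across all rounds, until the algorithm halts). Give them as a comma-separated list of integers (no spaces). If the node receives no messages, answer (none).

Round 1: pos1(id14) recv 66: fwd; pos2(id32) recv 14: drop; pos3(id92) recv 32: drop; pos4(id56) recv 92: fwd; pos5(id25) recv 56: fwd; pos0(id66) recv 25: drop
Round 2: pos2(id32) recv 66: fwd; pos5(id25) recv 92: fwd; pos0(id66) recv 56: drop
Round 3: pos3(id92) recv 66: drop; pos0(id66) recv 92: fwd
Round 4: pos1(id14) recv 92: fwd
Round 5: pos2(id32) recv 92: fwd
Round 6: pos3(id92) recv 92: ELECTED

Answer: 25,56,92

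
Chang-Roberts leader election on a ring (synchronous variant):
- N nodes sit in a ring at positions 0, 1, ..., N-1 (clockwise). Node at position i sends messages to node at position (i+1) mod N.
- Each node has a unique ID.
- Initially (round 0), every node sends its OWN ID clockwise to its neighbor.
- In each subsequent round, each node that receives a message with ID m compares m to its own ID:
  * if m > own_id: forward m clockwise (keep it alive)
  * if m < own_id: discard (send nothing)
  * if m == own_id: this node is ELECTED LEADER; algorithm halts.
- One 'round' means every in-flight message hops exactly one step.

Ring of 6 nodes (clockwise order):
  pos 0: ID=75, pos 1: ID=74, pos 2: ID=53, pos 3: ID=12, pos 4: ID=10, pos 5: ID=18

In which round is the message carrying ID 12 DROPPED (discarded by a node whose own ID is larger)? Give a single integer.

Round 1: pos1(id74) recv 75: fwd; pos2(id53) recv 74: fwd; pos3(id12) recv 53: fwd; pos4(id10) recv 12: fwd; pos5(id18) recv 10: drop; pos0(id75) recv 18: drop
Round 2: pos2(id53) recv 75: fwd; pos3(id12) recv 74: fwd; pos4(id10) recv 53: fwd; pos5(id18) recv 12: drop
Round 3: pos3(id12) recv 75: fwd; pos4(id10) recv 74: fwd; pos5(id18) recv 53: fwd
Round 4: pos4(id10) recv 75: fwd; pos5(id18) recv 74: fwd; pos0(id75) recv 53: drop
Round 5: pos5(id18) recv 75: fwd; pos0(id75) recv 74: drop
Round 6: pos0(id75) recv 75: ELECTED
Message ID 12 originates at pos 3; dropped at pos 5 in round 2

Answer: 2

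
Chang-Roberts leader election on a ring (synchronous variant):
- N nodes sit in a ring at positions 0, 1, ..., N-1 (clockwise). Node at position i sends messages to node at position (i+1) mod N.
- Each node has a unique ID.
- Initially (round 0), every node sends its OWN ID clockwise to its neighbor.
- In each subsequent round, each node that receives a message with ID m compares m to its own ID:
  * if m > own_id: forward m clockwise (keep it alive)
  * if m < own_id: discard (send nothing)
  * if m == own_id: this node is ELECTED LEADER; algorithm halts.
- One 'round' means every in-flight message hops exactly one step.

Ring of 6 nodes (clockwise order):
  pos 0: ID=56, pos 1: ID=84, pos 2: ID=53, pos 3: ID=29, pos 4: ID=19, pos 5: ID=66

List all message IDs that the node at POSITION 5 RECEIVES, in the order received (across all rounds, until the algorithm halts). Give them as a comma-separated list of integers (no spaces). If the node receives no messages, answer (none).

Round 1: pos1(id84) recv 56: drop; pos2(id53) recv 84: fwd; pos3(id29) recv 53: fwd; pos4(id19) recv 29: fwd; pos5(id66) recv 19: drop; pos0(id56) recv 66: fwd
Round 2: pos3(id29) recv 84: fwd; pos4(id19) recv 53: fwd; pos5(id66) recv 29: drop; pos1(id84) recv 66: drop
Round 3: pos4(id19) recv 84: fwd; pos5(id66) recv 53: drop
Round 4: pos5(id66) recv 84: fwd
Round 5: pos0(id56) recv 84: fwd
Round 6: pos1(id84) recv 84: ELECTED

Answer: 19,29,53,84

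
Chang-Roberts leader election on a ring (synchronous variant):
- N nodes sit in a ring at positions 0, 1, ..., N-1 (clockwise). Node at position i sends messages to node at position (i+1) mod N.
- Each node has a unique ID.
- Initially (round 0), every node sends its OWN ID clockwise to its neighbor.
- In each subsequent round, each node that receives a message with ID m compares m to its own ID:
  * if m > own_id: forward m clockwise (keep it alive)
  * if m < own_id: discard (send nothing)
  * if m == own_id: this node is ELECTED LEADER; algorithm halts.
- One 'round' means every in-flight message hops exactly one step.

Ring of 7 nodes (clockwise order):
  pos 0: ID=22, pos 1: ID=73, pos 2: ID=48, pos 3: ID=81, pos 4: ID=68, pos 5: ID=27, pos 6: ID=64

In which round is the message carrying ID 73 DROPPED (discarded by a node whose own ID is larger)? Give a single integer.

Answer: 2

Derivation:
Round 1: pos1(id73) recv 22: drop; pos2(id48) recv 73: fwd; pos3(id81) recv 48: drop; pos4(id68) recv 81: fwd; pos5(id27) recv 68: fwd; pos6(id64) recv 27: drop; pos0(id22) recv 64: fwd
Round 2: pos3(id81) recv 73: drop; pos5(id27) recv 81: fwd; pos6(id64) recv 68: fwd; pos1(id73) recv 64: drop
Round 3: pos6(id64) recv 81: fwd; pos0(id22) recv 68: fwd
Round 4: pos0(id22) recv 81: fwd; pos1(id73) recv 68: drop
Round 5: pos1(id73) recv 81: fwd
Round 6: pos2(id48) recv 81: fwd
Round 7: pos3(id81) recv 81: ELECTED
Message ID 73 originates at pos 1; dropped at pos 3 in round 2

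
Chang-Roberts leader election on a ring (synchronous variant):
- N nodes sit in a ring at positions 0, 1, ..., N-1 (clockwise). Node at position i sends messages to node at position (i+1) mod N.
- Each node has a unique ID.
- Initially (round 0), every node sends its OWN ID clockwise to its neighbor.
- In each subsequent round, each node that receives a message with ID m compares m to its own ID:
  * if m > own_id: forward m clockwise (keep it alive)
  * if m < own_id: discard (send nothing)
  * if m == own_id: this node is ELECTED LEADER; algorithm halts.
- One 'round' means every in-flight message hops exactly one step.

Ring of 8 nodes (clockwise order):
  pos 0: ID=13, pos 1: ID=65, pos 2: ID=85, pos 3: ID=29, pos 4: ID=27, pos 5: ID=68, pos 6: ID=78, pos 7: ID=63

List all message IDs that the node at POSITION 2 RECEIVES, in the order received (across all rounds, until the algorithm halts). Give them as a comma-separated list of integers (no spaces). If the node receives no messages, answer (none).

Answer: 65,78,85

Derivation:
Round 1: pos1(id65) recv 13: drop; pos2(id85) recv 65: drop; pos3(id29) recv 85: fwd; pos4(id27) recv 29: fwd; pos5(id68) recv 27: drop; pos6(id78) recv 68: drop; pos7(id63) recv 78: fwd; pos0(id13) recv 63: fwd
Round 2: pos4(id27) recv 85: fwd; pos5(id68) recv 29: drop; pos0(id13) recv 78: fwd; pos1(id65) recv 63: drop
Round 3: pos5(id68) recv 85: fwd; pos1(id65) recv 78: fwd
Round 4: pos6(id78) recv 85: fwd; pos2(id85) recv 78: drop
Round 5: pos7(id63) recv 85: fwd
Round 6: pos0(id13) recv 85: fwd
Round 7: pos1(id65) recv 85: fwd
Round 8: pos2(id85) recv 85: ELECTED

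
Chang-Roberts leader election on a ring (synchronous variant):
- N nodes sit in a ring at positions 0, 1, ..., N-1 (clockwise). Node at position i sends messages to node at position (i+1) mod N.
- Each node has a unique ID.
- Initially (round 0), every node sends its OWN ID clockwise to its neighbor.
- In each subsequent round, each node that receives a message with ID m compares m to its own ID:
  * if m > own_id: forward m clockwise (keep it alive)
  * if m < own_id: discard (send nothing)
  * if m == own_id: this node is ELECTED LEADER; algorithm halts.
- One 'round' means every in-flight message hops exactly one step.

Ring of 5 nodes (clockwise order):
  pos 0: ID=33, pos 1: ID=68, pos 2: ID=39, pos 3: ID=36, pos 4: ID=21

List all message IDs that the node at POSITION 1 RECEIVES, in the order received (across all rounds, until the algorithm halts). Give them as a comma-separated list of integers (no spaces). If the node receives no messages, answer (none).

Round 1: pos1(id68) recv 33: drop; pos2(id39) recv 68: fwd; pos3(id36) recv 39: fwd; pos4(id21) recv 36: fwd; pos0(id33) recv 21: drop
Round 2: pos3(id36) recv 68: fwd; pos4(id21) recv 39: fwd; pos0(id33) recv 36: fwd
Round 3: pos4(id21) recv 68: fwd; pos0(id33) recv 39: fwd; pos1(id68) recv 36: drop
Round 4: pos0(id33) recv 68: fwd; pos1(id68) recv 39: drop
Round 5: pos1(id68) recv 68: ELECTED

Answer: 33,36,39,68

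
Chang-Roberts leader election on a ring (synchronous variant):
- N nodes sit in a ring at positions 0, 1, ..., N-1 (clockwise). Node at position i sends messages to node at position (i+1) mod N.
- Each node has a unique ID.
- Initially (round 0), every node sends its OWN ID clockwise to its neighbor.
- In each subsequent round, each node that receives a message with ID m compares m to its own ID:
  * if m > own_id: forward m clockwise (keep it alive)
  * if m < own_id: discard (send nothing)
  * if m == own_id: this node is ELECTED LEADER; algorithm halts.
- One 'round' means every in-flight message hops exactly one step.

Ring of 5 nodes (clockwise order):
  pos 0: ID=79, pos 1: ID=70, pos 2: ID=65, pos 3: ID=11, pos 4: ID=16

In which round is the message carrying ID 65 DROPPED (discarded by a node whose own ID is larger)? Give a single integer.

Round 1: pos1(id70) recv 79: fwd; pos2(id65) recv 70: fwd; pos3(id11) recv 65: fwd; pos4(id16) recv 11: drop; pos0(id79) recv 16: drop
Round 2: pos2(id65) recv 79: fwd; pos3(id11) recv 70: fwd; pos4(id16) recv 65: fwd
Round 3: pos3(id11) recv 79: fwd; pos4(id16) recv 70: fwd; pos0(id79) recv 65: drop
Round 4: pos4(id16) recv 79: fwd; pos0(id79) recv 70: drop
Round 5: pos0(id79) recv 79: ELECTED
Message ID 65 originates at pos 2; dropped at pos 0 in round 3

Answer: 3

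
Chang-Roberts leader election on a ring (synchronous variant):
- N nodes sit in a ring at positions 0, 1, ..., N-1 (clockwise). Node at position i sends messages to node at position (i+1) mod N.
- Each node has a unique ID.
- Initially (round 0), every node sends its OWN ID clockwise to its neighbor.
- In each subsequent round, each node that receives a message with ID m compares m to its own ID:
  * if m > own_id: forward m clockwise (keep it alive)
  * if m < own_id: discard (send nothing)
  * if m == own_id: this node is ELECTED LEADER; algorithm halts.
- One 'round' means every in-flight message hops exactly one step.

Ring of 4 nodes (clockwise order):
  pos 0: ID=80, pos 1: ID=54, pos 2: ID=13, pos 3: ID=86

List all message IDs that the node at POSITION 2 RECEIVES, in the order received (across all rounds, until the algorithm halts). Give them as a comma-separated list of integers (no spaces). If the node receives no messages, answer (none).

Round 1: pos1(id54) recv 80: fwd; pos2(id13) recv 54: fwd; pos3(id86) recv 13: drop; pos0(id80) recv 86: fwd
Round 2: pos2(id13) recv 80: fwd; pos3(id86) recv 54: drop; pos1(id54) recv 86: fwd
Round 3: pos3(id86) recv 80: drop; pos2(id13) recv 86: fwd
Round 4: pos3(id86) recv 86: ELECTED

Answer: 54,80,86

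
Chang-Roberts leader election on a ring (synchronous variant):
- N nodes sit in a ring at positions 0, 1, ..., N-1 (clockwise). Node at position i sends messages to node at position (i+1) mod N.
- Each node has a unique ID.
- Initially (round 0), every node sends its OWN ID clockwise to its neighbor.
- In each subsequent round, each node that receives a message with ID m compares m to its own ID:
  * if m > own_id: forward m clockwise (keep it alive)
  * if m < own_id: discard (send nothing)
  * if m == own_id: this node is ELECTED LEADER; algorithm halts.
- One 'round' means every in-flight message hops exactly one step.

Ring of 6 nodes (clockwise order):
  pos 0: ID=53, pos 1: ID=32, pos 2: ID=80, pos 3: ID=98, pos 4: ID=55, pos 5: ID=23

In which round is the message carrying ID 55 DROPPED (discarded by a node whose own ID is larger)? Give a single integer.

Round 1: pos1(id32) recv 53: fwd; pos2(id80) recv 32: drop; pos3(id98) recv 80: drop; pos4(id55) recv 98: fwd; pos5(id23) recv 55: fwd; pos0(id53) recv 23: drop
Round 2: pos2(id80) recv 53: drop; pos5(id23) recv 98: fwd; pos0(id53) recv 55: fwd
Round 3: pos0(id53) recv 98: fwd; pos1(id32) recv 55: fwd
Round 4: pos1(id32) recv 98: fwd; pos2(id80) recv 55: drop
Round 5: pos2(id80) recv 98: fwd
Round 6: pos3(id98) recv 98: ELECTED
Message ID 55 originates at pos 4; dropped at pos 2 in round 4

Answer: 4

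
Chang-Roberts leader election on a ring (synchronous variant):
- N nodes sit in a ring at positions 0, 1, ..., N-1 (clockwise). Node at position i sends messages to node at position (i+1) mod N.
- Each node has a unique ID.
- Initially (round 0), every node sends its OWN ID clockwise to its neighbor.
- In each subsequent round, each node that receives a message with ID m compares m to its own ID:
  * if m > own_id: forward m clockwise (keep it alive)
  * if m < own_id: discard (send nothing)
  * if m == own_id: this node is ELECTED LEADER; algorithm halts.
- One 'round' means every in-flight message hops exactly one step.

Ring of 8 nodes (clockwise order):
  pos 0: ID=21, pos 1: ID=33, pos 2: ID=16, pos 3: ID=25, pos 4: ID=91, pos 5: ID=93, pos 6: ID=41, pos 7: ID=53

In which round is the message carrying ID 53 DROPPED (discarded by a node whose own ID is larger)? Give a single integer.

Round 1: pos1(id33) recv 21: drop; pos2(id16) recv 33: fwd; pos3(id25) recv 16: drop; pos4(id91) recv 25: drop; pos5(id93) recv 91: drop; pos6(id41) recv 93: fwd; pos7(id53) recv 41: drop; pos0(id21) recv 53: fwd
Round 2: pos3(id25) recv 33: fwd; pos7(id53) recv 93: fwd; pos1(id33) recv 53: fwd
Round 3: pos4(id91) recv 33: drop; pos0(id21) recv 93: fwd; pos2(id16) recv 53: fwd
Round 4: pos1(id33) recv 93: fwd; pos3(id25) recv 53: fwd
Round 5: pos2(id16) recv 93: fwd; pos4(id91) recv 53: drop
Round 6: pos3(id25) recv 93: fwd
Round 7: pos4(id91) recv 93: fwd
Round 8: pos5(id93) recv 93: ELECTED
Message ID 53 originates at pos 7; dropped at pos 4 in round 5

Answer: 5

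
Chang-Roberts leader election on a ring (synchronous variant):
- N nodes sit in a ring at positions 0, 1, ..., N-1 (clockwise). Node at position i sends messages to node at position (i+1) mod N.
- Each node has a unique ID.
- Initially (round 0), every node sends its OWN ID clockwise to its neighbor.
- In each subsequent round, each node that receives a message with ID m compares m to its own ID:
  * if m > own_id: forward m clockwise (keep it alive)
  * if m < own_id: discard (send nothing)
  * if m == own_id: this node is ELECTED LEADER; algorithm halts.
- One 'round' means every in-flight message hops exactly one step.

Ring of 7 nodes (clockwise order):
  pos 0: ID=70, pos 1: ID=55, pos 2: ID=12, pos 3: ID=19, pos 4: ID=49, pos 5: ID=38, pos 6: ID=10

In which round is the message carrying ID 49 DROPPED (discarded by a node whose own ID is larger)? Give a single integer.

Answer: 3

Derivation:
Round 1: pos1(id55) recv 70: fwd; pos2(id12) recv 55: fwd; pos3(id19) recv 12: drop; pos4(id49) recv 19: drop; pos5(id38) recv 49: fwd; pos6(id10) recv 38: fwd; pos0(id70) recv 10: drop
Round 2: pos2(id12) recv 70: fwd; pos3(id19) recv 55: fwd; pos6(id10) recv 49: fwd; pos0(id70) recv 38: drop
Round 3: pos3(id19) recv 70: fwd; pos4(id49) recv 55: fwd; pos0(id70) recv 49: drop
Round 4: pos4(id49) recv 70: fwd; pos5(id38) recv 55: fwd
Round 5: pos5(id38) recv 70: fwd; pos6(id10) recv 55: fwd
Round 6: pos6(id10) recv 70: fwd; pos0(id70) recv 55: drop
Round 7: pos0(id70) recv 70: ELECTED
Message ID 49 originates at pos 4; dropped at pos 0 in round 3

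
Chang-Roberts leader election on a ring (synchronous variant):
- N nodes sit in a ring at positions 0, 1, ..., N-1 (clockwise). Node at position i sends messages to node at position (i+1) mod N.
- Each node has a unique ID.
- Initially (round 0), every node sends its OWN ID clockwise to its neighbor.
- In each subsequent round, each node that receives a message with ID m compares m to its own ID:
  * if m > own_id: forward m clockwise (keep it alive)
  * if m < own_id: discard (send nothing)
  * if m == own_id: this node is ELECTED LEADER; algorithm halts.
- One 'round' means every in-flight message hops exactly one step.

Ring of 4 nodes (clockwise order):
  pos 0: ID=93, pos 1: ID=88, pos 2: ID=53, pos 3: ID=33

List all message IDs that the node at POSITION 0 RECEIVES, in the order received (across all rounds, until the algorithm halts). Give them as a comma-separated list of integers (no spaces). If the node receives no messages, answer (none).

Round 1: pos1(id88) recv 93: fwd; pos2(id53) recv 88: fwd; pos3(id33) recv 53: fwd; pos0(id93) recv 33: drop
Round 2: pos2(id53) recv 93: fwd; pos3(id33) recv 88: fwd; pos0(id93) recv 53: drop
Round 3: pos3(id33) recv 93: fwd; pos0(id93) recv 88: drop
Round 4: pos0(id93) recv 93: ELECTED

Answer: 33,53,88,93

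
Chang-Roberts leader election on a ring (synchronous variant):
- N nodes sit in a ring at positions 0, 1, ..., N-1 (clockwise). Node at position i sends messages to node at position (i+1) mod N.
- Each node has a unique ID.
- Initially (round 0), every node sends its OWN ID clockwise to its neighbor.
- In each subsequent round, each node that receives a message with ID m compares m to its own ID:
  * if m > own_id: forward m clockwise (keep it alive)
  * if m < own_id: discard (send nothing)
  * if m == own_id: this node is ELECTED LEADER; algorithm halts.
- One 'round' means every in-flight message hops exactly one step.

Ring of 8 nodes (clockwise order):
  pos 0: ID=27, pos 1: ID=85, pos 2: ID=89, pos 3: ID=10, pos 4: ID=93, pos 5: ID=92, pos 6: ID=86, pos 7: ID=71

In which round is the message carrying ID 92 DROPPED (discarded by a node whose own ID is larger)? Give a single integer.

Answer: 7

Derivation:
Round 1: pos1(id85) recv 27: drop; pos2(id89) recv 85: drop; pos3(id10) recv 89: fwd; pos4(id93) recv 10: drop; pos5(id92) recv 93: fwd; pos6(id86) recv 92: fwd; pos7(id71) recv 86: fwd; pos0(id27) recv 71: fwd
Round 2: pos4(id93) recv 89: drop; pos6(id86) recv 93: fwd; pos7(id71) recv 92: fwd; pos0(id27) recv 86: fwd; pos1(id85) recv 71: drop
Round 3: pos7(id71) recv 93: fwd; pos0(id27) recv 92: fwd; pos1(id85) recv 86: fwd
Round 4: pos0(id27) recv 93: fwd; pos1(id85) recv 92: fwd; pos2(id89) recv 86: drop
Round 5: pos1(id85) recv 93: fwd; pos2(id89) recv 92: fwd
Round 6: pos2(id89) recv 93: fwd; pos3(id10) recv 92: fwd
Round 7: pos3(id10) recv 93: fwd; pos4(id93) recv 92: drop
Round 8: pos4(id93) recv 93: ELECTED
Message ID 92 originates at pos 5; dropped at pos 4 in round 7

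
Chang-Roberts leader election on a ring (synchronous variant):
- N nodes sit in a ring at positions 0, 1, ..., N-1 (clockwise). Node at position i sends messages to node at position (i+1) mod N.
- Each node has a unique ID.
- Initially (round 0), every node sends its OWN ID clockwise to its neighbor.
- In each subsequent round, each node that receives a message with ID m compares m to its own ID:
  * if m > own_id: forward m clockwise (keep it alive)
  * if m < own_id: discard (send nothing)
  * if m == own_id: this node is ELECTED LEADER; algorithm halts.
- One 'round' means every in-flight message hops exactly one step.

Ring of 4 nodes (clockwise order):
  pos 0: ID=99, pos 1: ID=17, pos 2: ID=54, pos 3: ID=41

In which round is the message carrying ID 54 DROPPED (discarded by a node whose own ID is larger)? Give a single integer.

Answer: 2

Derivation:
Round 1: pos1(id17) recv 99: fwd; pos2(id54) recv 17: drop; pos3(id41) recv 54: fwd; pos0(id99) recv 41: drop
Round 2: pos2(id54) recv 99: fwd; pos0(id99) recv 54: drop
Round 3: pos3(id41) recv 99: fwd
Round 4: pos0(id99) recv 99: ELECTED
Message ID 54 originates at pos 2; dropped at pos 0 in round 2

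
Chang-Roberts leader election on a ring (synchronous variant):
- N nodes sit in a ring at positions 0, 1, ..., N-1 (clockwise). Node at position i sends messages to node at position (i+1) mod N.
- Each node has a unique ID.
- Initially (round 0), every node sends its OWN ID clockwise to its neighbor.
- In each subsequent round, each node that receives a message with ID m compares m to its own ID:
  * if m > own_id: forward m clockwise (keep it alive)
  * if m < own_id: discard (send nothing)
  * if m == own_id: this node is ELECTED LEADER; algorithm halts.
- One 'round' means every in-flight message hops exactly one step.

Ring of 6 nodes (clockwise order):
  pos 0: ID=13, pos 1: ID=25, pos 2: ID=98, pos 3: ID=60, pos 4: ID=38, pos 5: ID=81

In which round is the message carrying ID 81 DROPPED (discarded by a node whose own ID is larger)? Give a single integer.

Answer: 3

Derivation:
Round 1: pos1(id25) recv 13: drop; pos2(id98) recv 25: drop; pos3(id60) recv 98: fwd; pos4(id38) recv 60: fwd; pos5(id81) recv 38: drop; pos0(id13) recv 81: fwd
Round 2: pos4(id38) recv 98: fwd; pos5(id81) recv 60: drop; pos1(id25) recv 81: fwd
Round 3: pos5(id81) recv 98: fwd; pos2(id98) recv 81: drop
Round 4: pos0(id13) recv 98: fwd
Round 5: pos1(id25) recv 98: fwd
Round 6: pos2(id98) recv 98: ELECTED
Message ID 81 originates at pos 5; dropped at pos 2 in round 3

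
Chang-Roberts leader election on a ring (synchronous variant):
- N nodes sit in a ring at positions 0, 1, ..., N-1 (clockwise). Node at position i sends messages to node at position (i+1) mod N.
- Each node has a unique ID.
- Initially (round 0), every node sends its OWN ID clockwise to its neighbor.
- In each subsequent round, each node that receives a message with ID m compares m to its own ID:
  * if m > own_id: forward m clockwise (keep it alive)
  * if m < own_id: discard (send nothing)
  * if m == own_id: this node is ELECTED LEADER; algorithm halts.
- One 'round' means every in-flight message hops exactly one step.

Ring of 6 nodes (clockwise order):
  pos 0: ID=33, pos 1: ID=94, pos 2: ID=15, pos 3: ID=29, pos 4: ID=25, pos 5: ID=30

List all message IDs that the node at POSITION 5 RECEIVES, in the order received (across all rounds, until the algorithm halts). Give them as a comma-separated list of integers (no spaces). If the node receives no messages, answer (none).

Round 1: pos1(id94) recv 33: drop; pos2(id15) recv 94: fwd; pos3(id29) recv 15: drop; pos4(id25) recv 29: fwd; pos5(id30) recv 25: drop; pos0(id33) recv 30: drop
Round 2: pos3(id29) recv 94: fwd; pos5(id30) recv 29: drop
Round 3: pos4(id25) recv 94: fwd
Round 4: pos5(id30) recv 94: fwd
Round 5: pos0(id33) recv 94: fwd
Round 6: pos1(id94) recv 94: ELECTED

Answer: 25,29,94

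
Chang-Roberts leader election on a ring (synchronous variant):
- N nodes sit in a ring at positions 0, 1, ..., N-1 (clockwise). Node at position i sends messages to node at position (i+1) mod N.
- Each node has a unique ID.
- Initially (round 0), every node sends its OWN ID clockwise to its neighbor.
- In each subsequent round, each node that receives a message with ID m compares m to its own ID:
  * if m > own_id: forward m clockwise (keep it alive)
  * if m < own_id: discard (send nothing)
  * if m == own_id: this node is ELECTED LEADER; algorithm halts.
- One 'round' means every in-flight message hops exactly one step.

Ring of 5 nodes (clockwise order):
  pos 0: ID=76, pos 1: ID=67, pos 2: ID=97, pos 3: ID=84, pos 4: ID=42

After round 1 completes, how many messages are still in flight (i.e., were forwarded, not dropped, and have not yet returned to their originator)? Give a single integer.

Answer: 3

Derivation:
Round 1: pos1(id67) recv 76: fwd; pos2(id97) recv 67: drop; pos3(id84) recv 97: fwd; pos4(id42) recv 84: fwd; pos0(id76) recv 42: drop
After round 1: 3 messages still in flight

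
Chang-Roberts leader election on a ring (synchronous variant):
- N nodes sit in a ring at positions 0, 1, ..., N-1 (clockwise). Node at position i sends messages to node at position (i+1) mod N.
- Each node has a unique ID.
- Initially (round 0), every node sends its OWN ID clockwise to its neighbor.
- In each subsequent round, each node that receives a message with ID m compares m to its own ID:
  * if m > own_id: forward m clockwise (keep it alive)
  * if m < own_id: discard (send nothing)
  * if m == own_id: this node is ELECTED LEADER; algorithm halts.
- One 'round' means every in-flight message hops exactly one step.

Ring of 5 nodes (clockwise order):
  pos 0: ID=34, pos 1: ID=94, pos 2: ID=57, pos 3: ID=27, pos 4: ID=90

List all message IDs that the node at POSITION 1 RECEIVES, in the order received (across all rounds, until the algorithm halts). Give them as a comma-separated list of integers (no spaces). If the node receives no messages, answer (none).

Answer: 34,90,94

Derivation:
Round 1: pos1(id94) recv 34: drop; pos2(id57) recv 94: fwd; pos3(id27) recv 57: fwd; pos4(id90) recv 27: drop; pos0(id34) recv 90: fwd
Round 2: pos3(id27) recv 94: fwd; pos4(id90) recv 57: drop; pos1(id94) recv 90: drop
Round 3: pos4(id90) recv 94: fwd
Round 4: pos0(id34) recv 94: fwd
Round 5: pos1(id94) recv 94: ELECTED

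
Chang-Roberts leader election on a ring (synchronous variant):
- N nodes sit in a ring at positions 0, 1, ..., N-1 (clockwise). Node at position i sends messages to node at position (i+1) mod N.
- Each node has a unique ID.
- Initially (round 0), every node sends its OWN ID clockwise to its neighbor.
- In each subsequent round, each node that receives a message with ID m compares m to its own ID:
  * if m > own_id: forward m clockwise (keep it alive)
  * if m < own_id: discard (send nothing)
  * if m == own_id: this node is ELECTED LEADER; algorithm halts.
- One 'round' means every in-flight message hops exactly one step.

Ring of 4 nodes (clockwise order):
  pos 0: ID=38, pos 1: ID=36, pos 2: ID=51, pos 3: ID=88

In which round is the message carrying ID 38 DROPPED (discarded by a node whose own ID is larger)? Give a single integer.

Round 1: pos1(id36) recv 38: fwd; pos2(id51) recv 36: drop; pos3(id88) recv 51: drop; pos0(id38) recv 88: fwd
Round 2: pos2(id51) recv 38: drop; pos1(id36) recv 88: fwd
Round 3: pos2(id51) recv 88: fwd
Round 4: pos3(id88) recv 88: ELECTED
Message ID 38 originates at pos 0; dropped at pos 2 in round 2

Answer: 2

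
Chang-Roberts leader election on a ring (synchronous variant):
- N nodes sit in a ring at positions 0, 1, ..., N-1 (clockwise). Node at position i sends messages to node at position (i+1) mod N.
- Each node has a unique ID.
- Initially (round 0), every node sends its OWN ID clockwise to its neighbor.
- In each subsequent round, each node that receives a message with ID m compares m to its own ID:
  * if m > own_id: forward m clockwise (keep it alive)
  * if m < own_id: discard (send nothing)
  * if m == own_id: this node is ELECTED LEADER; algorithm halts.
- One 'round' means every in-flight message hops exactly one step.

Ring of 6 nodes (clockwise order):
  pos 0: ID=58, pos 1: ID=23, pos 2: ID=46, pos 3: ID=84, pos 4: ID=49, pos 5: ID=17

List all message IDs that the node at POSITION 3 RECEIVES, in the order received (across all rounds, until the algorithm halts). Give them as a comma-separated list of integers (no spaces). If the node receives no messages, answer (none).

Round 1: pos1(id23) recv 58: fwd; pos2(id46) recv 23: drop; pos3(id84) recv 46: drop; pos4(id49) recv 84: fwd; pos5(id17) recv 49: fwd; pos0(id58) recv 17: drop
Round 2: pos2(id46) recv 58: fwd; pos5(id17) recv 84: fwd; pos0(id58) recv 49: drop
Round 3: pos3(id84) recv 58: drop; pos0(id58) recv 84: fwd
Round 4: pos1(id23) recv 84: fwd
Round 5: pos2(id46) recv 84: fwd
Round 6: pos3(id84) recv 84: ELECTED

Answer: 46,58,84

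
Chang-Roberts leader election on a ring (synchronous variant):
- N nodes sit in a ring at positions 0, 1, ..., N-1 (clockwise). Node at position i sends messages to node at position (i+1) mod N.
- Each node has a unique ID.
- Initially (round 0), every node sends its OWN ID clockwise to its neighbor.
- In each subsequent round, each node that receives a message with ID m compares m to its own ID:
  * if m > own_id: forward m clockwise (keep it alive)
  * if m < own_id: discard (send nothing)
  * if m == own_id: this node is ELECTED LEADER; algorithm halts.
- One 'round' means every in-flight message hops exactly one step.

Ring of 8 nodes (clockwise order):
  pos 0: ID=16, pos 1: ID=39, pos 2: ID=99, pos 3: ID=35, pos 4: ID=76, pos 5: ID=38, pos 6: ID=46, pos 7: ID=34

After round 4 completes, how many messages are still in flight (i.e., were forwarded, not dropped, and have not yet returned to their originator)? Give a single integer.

Round 1: pos1(id39) recv 16: drop; pos2(id99) recv 39: drop; pos3(id35) recv 99: fwd; pos4(id76) recv 35: drop; pos5(id38) recv 76: fwd; pos6(id46) recv 38: drop; pos7(id34) recv 46: fwd; pos0(id16) recv 34: fwd
Round 2: pos4(id76) recv 99: fwd; pos6(id46) recv 76: fwd; pos0(id16) recv 46: fwd; pos1(id39) recv 34: drop
Round 3: pos5(id38) recv 99: fwd; pos7(id34) recv 76: fwd; pos1(id39) recv 46: fwd
Round 4: pos6(id46) recv 99: fwd; pos0(id16) recv 76: fwd; pos2(id99) recv 46: drop
After round 4: 2 messages still in flight

Answer: 2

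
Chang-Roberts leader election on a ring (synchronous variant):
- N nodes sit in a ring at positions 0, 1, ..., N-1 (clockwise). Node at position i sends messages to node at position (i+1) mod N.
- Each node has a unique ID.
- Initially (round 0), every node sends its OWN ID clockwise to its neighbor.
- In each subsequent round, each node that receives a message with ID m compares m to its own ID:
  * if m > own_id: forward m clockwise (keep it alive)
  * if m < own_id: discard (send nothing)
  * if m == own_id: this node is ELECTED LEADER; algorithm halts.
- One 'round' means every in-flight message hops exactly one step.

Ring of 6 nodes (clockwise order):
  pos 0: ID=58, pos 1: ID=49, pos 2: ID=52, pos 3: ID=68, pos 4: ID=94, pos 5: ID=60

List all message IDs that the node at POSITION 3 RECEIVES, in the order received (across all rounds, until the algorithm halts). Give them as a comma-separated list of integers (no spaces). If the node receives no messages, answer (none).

Round 1: pos1(id49) recv 58: fwd; pos2(id52) recv 49: drop; pos3(id68) recv 52: drop; pos4(id94) recv 68: drop; pos5(id60) recv 94: fwd; pos0(id58) recv 60: fwd
Round 2: pos2(id52) recv 58: fwd; pos0(id58) recv 94: fwd; pos1(id49) recv 60: fwd
Round 3: pos3(id68) recv 58: drop; pos1(id49) recv 94: fwd; pos2(id52) recv 60: fwd
Round 4: pos2(id52) recv 94: fwd; pos3(id68) recv 60: drop
Round 5: pos3(id68) recv 94: fwd
Round 6: pos4(id94) recv 94: ELECTED

Answer: 52,58,60,94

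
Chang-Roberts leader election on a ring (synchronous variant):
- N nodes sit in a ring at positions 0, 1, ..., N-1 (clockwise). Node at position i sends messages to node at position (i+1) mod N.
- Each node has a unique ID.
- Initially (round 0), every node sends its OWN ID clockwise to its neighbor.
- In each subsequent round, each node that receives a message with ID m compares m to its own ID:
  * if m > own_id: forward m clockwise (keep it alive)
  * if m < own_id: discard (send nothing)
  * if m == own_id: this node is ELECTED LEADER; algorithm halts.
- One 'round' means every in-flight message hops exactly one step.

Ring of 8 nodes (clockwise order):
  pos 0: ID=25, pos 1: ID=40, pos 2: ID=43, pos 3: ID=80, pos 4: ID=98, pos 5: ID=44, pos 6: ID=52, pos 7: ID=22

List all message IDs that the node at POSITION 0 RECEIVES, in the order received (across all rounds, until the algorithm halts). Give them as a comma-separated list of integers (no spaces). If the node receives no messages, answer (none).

Answer: 22,52,98

Derivation:
Round 1: pos1(id40) recv 25: drop; pos2(id43) recv 40: drop; pos3(id80) recv 43: drop; pos4(id98) recv 80: drop; pos5(id44) recv 98: fwd; pos6(id52) recv 44: drop; pos7(id22) recv 52: fwd; pos0(id25) recv 22: drop
Round 2: pos6(id52) recv 98: fwd; pos0(id25) recv 52: fwd
Round 3: pos7(id22) recv 98: fwd; pos1(id40) recv 52: fwd
Round 4: pos0(id25) recv 98: fwd; pos2(id43) recv 52: fwd
Round 5: pos1(id40) recv 98: fwd; pos3(id80) recv 52: drop
Round 6: pos2(id43) recv 98: fwd
Round 7: pos3(id80) recv 98: fwd
Round 8: pos4(id98) recv 98: ELECTED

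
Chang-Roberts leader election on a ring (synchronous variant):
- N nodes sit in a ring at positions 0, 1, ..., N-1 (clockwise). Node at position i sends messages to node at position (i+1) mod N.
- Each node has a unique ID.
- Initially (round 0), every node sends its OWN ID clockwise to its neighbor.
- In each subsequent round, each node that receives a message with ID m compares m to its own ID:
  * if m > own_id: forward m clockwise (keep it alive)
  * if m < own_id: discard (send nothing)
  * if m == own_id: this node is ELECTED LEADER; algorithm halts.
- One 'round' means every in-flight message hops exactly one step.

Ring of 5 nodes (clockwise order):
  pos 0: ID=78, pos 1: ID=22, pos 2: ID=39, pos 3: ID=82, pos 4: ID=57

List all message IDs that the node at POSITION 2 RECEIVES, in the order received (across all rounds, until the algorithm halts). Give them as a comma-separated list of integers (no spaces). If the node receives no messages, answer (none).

Round 1: pos1(id22) recv 78: fwd; pos2(id39) recv 22: drop; pos3(id82) recv 39: drop; pos4(id57) recv 82: fwd; pos0(id78) recv 57: drop
Round 2: pos2(id39) recv 78: fwd; pos0(id78) recv 82: fwd
Round 3: pos3(id82) recv 78: drop; pos1(id22) recv 82: fwd
Round 4: pos2(id39) recv 82: fwd
Round 5: pos3(id82) recv 82: ELECTED

Answer: 22,78,82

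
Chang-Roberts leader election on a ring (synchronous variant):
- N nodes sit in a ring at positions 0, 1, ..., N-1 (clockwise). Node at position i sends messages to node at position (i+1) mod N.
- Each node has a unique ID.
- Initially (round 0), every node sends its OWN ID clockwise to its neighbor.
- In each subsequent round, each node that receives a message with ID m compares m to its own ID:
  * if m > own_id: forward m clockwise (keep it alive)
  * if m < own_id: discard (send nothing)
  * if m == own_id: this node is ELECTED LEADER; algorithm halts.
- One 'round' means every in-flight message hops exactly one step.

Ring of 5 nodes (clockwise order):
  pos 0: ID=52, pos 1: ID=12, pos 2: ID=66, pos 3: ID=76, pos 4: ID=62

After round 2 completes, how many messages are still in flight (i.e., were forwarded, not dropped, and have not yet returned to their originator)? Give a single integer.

Answer: 2

Derivation:
Round 1: pos1(id12) recv 52: fwd; pos2(id66) recv 12: drop; pos3(id76) recv 66: drop; pos4(id62) recv 76: fwd; pos0(id52) recv 62: fwd
Round 2: pos2(id66) recv 52: drop; pos0(id52) recv 76: fwd; pos1(id12) recv 62: fwd
After round 2: 2 messages still in flight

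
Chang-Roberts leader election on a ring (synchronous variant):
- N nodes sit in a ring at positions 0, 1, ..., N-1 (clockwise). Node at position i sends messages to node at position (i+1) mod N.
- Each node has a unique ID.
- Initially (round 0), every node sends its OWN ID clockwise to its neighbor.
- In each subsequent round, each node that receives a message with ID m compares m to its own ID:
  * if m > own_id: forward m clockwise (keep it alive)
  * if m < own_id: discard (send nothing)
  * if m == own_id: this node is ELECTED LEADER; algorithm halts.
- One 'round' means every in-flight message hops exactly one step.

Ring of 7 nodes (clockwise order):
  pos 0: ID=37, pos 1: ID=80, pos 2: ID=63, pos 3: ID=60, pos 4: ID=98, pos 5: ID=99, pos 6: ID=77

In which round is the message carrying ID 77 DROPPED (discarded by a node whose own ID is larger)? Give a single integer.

Answer: 2

Derivation:
Round 1: pos1(id80) recv 37: drop; pos2(id63) recv 80: fwd; pos3(id60) recv 63: fwd; pos4(id98) recv 60: drop; pos5(id99) recv 98: drop; pos6(id77) recv 99: fwd; pos0(id37) recv 77: fwd
Round 2: pos3(id60) recv 80: fwd; pos4(id98) recv 63: drop; pos0(id37) recv 99: fwd; pos1(id80) recv 77: drop
Round 3: pos4(id98) recv 80: drop; pos1(id80) recv 99: fwd
Round 4: pos2(id63) recv 99: fwd
Round 5: pos3(id60) recv 99: fwd
Round 6: pos4(id98) recv 99: fwd
Round 7: pos5(id99) recv 99: ELECTED
Message ID 77 originates at pos 6; dropped at pos 1 in round 2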